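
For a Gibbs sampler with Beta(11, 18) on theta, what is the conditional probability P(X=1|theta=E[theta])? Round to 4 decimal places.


E[theta] = 11/(11+18) = 0.3793
P(X=1|theta) = theta = 0.3793

0.3793


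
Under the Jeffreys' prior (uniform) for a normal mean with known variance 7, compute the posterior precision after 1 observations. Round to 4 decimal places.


Prior precision = 0 (flat prior).
Post. prec. = 0 + n/var = 1/7 = 0.1429

0.1429


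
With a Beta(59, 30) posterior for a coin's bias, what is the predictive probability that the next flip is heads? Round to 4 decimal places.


The predictive probability equals the posterior mean.
P(next = heads) = alpha / (alpha + beta)
= 59 / 89 = 0.6629

0.6629


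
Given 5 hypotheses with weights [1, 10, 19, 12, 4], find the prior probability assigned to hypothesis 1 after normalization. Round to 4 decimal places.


To normalize, divide each weight by the sum of all weights.
Sum = 46
Prior(H1) = 1/46 = 0.0217

0.0217


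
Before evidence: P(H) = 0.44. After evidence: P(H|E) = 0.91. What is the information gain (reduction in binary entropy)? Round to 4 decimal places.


Prior entropy = 0.9896
Posterior entropy = 0.4365
Information gain = 0.9896 - 0.4365 = 0.5531

0.5531


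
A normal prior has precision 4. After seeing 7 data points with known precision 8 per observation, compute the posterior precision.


In the conjugate normal model, precisions add:
tau_posterior = tau_prior + n * tau_data
= 4 + 7*8 = 60

60


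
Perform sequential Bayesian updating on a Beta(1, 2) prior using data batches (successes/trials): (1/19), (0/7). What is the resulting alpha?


Accumulate successes: 1
Posterior alpha = prior alpha + sum of successes
= 1 + 1 = 2

2


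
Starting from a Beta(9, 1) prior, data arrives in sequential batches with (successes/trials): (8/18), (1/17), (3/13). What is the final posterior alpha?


In sequential Bayesian updating, we sum all successes.
Total successes = 12
Final alpha = 9 + 12 = 21

21


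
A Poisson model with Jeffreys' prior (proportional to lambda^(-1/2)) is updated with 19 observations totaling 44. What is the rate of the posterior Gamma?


Posterior = Gamma(0.5 + S, n)
= Gamma(0.5 + 44, 19)
Posterior rate = 0 + n = 19

19.0


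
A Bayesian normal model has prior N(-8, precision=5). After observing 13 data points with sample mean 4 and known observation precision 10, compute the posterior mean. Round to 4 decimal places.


Posterior mean = (prior_precision * prior_mean + n * data_precision * data_mean) / (prior_precision + n * data_precision)
Numerator = 5*-8 + 13*10*4 = 480
Denominator = 5 + 13*10 = 135
Posterior mean = 3.5556

3.5556


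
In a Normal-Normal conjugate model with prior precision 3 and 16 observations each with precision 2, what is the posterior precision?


Posterior precision = prior precision + n * observation precision
= 3 + 16 * 2
= 3 + 32 = 35

35


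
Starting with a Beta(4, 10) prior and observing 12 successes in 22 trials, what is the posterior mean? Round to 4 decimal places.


Posterior parameters: alpha = 4 + 12 = 16
beta = 10 + 10 = 20
Posterior mean = alpha / (alpha + beta) = 16 / 36
= 0.4444

0.4444


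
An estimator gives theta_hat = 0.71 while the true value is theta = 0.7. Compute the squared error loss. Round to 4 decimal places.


The squared error loss is (theta_hat - theta)^2
= (0.71 - 0.7)^2
= (0.01)^2 = 0.0001

0.0001


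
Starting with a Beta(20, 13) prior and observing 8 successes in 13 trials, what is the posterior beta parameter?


Posterior beta = prior beta + failures
Failures = 13 - 8 = 5
beta_post = 13 + 5 = 18

18


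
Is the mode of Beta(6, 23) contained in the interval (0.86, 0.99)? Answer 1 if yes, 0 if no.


Mode = (a-1)/(a+b-2) = 5/27 = 0.1852
Interval: (0.86, 0.99)
Contains mode? 0

0


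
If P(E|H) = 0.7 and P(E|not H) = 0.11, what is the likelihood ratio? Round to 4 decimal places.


Likelihood ratio = P(E|H) / P(E|not H)
= 0.7 / 0.11
= 6.3636

6.3636


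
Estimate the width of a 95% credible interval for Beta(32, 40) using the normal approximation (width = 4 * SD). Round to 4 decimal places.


For Beta(a,b): Var = ab/((a+b)^2(a+b+1))
Var = 0.0034, SD = 0.0582
Approximate 95% CI width = 4 * 0.0582 = 0.2326

0.2326


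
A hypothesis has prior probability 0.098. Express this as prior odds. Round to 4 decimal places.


Odds = P(H) / P(not H) = 0.098 / 0.902
= 0.1086

0.1086


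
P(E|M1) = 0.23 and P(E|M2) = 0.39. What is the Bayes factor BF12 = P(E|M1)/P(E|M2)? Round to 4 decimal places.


Bayes factor BF12 = P(E|M1) / P(E|M2)
= 0.23 / 0.39
= 0.5897

0.5897


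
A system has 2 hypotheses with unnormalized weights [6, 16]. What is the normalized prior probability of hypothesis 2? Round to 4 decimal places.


The normalized prior is the weight divided by the total.
Total weight = 22
P(H2) = 16 / 22 = 0.7273

0.7273


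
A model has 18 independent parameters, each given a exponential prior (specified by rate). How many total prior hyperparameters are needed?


Each exponential prior needs 1 hyperparameter (rate).
Total = 1 * 18 = 18

18


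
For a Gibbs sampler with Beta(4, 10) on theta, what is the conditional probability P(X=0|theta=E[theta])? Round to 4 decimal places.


E[theta] = 4/(4+10) = 0.2857
P(X=0|theta) = 1 - theta = 0.7143

0.7143


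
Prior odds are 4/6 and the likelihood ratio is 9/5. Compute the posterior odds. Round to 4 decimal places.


Posterior odds = prior odds * likelihood ratio
= (4/6) * (9/5)
= 36 / 30
= 1.2

1.2


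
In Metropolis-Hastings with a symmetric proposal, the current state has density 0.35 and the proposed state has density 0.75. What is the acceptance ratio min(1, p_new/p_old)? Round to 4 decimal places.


Ratio = p_new / p_old = 0.75 / 0.35 = 2.1429
Acceptance = min(1, 2.1429) = 1.0

1.0


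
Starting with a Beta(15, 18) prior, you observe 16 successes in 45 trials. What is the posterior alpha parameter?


For a Beta-Binomial conjugate model:
Posterior alpha = prior alpha + number of successes
= 15 + 16 = 31

31


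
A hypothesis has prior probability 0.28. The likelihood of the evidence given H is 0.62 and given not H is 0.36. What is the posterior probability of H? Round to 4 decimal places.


Using Bayes' theorem:
P(E) = 0.28 * 0.62 + 0.72 * 0.36
P(E) = 0.4328
P(H|E) = (0.28 * 0.62) / 0.4328 = 0.4011

0.4011


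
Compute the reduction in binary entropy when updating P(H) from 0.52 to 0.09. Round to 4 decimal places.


H_before = -p*log2(p) - (1-p)*log2(1-p) for p=0.52: 0.9988
H_after for p=0.09: 0.4365
Reduction = 0.9988 - 0.4365 = 0.5624

0.5624


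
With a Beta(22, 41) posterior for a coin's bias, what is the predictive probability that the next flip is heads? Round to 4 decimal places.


The predictive probability equals the posterior mean.
P(next = heads) = alpha / (alpha + beta)
= 22 / 63 = 0.3492

0.3492


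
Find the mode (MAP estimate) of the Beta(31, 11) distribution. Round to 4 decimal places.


For Beta(a,b) with a,b > 1:
Mode = (a-1)/(a+b-2) = (31-1)/(42-2)
= 30/40 = 0.75

0.75


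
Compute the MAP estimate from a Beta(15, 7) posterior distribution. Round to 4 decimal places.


MAP = mode of Beta distribution
= (alpha - 1)/(alpha + beta - 2)
= (15-1)/(15+7-2)
= 14/20 = 0.7

0.7


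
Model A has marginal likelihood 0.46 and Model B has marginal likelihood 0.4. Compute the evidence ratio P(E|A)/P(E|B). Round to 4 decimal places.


Evidence ratio = P(E|A) / P(E|B)
= 0.46 / 0.4
= 1.15

1.15


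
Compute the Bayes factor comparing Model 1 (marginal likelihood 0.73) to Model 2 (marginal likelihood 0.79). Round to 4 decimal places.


BF12 = marginal likelihood of M1 / marginal likelihood of M2
= 0.73/0.79
= 0.9241

0.9241


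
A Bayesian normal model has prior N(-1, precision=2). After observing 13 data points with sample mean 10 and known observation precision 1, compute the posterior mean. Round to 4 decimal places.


Posterior mean = (prior_precision * prior_mean + n * data_precision * data_mean) / (prior_precision + n * data_precision)
Numerator = 2*-1 + 13*1*10 = 128
Denominator = 2 + 13*1 = 15
Posterior mean = 8.5333

8.5333


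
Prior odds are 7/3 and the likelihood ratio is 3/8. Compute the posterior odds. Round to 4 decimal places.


Posterior odds = prior odds * likelihood ratio
= (7/3) * (3/8)
= 21 / 24
= 0.875

0.875


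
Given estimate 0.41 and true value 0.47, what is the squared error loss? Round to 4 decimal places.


Squared error = (estimate - true)^2
Difference = -0.06
Loss = -0.06^2 = 0.0036

0.0036


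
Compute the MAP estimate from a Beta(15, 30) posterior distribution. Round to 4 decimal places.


MAP = mode of Beta distribution
= (alpha - 1)/(alpha + beta - 2)
= (15-1)/(15+30-2)
= 14/43 = 0.3256

0.3256


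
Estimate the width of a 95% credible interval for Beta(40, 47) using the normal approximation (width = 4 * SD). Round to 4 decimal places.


For Beta(a,b): Var = ab/((a+b)^2(a+b+1))
Var = 0.0028, SD = 0.0531
Approximate 95% CI width = 4 * 0.0531 = 0.2125

0.2125


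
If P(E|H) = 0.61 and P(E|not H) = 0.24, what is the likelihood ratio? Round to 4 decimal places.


Likelihood ratio = P(E|H) / P(E|not H)
= 0.61 / 0.24
= 2.5417

2.5417


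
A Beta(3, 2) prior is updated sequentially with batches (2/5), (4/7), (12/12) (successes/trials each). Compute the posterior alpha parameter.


Sequential conjugate updating is equivalent to a single batch update.
Total successes across all batches = 18
alpha_posterior = alpha_prior + total_successes = 3 + 18
= 21

21


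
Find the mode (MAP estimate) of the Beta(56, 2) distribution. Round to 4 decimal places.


For Beta(a,b) with a,b > 1:
Mode = (a-1)/(a+b-2) = (56-1)/(58-2)
= 55/56 = 0.9821

0.9821


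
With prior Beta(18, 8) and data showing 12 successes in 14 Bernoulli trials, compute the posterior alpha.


Conjugate update: alpha_posterior = alpha_prior + k
= 18 + 12 = 30

30


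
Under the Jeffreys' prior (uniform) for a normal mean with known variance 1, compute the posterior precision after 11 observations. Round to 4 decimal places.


Prior precision = 0 (flat prior).
Post. prec. = 0 + n/var = 11/1 = 11.0

11.0


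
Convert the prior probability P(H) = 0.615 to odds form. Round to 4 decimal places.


P(not H) = 1 - 0.615 = 0.385
Odds = 0.615 / 0.385 = 1.5974

1.5974


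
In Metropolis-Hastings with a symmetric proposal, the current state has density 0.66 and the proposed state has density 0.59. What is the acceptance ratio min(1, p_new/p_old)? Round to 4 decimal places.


Ratio = p_new / p_old = 0.59 / 0.66 = 0.8939
Acceptance = min(1, 0.8939) = 0.8939

0.8939


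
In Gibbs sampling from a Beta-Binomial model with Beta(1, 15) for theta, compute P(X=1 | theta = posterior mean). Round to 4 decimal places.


Posterior mean = alpha/(alpha+beta) = 1/16 = 0.0625
P(X=1|theta=mean) = theta = 0.0625

0.0625


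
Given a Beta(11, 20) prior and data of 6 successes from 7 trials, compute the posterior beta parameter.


Number of failures = 7 - 6 = 1
Posterior beta = 20 + 1 = 21

21


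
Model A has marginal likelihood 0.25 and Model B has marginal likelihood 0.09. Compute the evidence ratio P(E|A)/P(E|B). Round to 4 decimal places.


Evidence ratio = P(E|A) / P(E|B)
= 0.25 / 0.09
= 2.7778

2.7778


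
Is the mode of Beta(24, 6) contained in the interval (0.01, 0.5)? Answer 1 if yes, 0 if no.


Mode = (a-1)/(a+b-2) = 23/28 = 0.8214
Interval: (0.01, 0.5)
Contains mode? 0

0


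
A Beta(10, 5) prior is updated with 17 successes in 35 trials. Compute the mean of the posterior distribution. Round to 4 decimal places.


After update: Beta(27, 23)
Mean = 27 / (27 + 23) = 27 / 50
= 0.54

0.54


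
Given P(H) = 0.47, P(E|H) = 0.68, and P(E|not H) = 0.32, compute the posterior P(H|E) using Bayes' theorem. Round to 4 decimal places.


By Bayes' theorem: P(H|E) = P(E|H)*P(H) / P(E)
P(E) = P(E|H)*P(H) + P(E|not H)*P(not H)
P(E) = 0.68*0.47 + 0.32*0.53 = 0.4892
P(H|E) = 0.68*0.47 / 0.4892 = 0.6533

0.6533


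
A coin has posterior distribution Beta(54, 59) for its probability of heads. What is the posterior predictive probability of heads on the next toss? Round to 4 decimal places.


Posterior predictive = E[theta] = alpha/(alpha+beta)
= 54/113
= 0.4779

0.4779


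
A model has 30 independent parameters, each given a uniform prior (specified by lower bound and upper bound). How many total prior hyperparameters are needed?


Each uniform prior needs 2 hyperparameters (lower bound and upper bound).
Total = 2 * 30 = 60

60


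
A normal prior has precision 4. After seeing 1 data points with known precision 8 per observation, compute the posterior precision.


In the conjugate normal model, precisions add:
tau_posterior = tau_prior + n * tau_data
= 4 + 1*8 = 12

12


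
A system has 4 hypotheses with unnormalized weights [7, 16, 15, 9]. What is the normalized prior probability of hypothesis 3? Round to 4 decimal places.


The normalized prior is the weight divided by the total.
Total weight = 47
P(H3) = 15 / 47 = 0.3191

0.3191


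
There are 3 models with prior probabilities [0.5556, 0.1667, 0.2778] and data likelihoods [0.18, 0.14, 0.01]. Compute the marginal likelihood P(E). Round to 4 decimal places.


P(E) = sum over models of P(M_i) * P(E|M_i)
= 0.5556*0.18 + 0.1667*0.14 + 0.2778*0.01
= 0.1261

0.1261


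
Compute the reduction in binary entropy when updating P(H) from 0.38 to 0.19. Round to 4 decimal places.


H_before = -p*log2(p) - (1-p)*log2(1-p) for p=0.38: 0.958
H_after for p=0.19: 0.7015
Reduction = 0.958 - 0.7015 = 0.2566

0.2566


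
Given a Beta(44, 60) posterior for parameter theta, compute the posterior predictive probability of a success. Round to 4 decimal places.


For a Beta-Bernoulli model, the predictive probability is the mean:
P(success) = 44/(44+60) = 44/104 = 0.4231

0.4231


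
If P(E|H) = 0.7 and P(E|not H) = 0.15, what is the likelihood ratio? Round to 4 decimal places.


Likelihood ratio = P(E|H) / P(E|not H)
= 0.7 / 0.15
= 4.6667

4.6667


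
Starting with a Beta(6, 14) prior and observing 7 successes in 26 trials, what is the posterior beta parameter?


Posterior beta = prior beta + failures
Failures = 26 - 7 = 19
beta_post = 14 + 19 = 33

33


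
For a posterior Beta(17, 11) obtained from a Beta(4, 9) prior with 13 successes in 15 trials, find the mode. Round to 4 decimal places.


Mode = (alpha - 1) / (alpha + beta - 2)
= 16 / 26
= 0.6154

0.6154


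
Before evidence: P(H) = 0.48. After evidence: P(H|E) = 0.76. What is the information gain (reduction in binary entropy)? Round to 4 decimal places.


Prior entropy = 0.9988
Posterior entropy = 0.795
Information gain = 0.9988 - 0.795 = 0.2038

0.2038


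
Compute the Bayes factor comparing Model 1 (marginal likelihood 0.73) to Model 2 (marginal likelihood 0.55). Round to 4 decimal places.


BF12 = marginal likelihood of M1 / marginal likelihood of M2
= 0.73/0.55
= 1.3273

1.3273


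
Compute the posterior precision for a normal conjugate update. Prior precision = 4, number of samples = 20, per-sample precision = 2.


tau_post = tau_0 + n * tau
= 4 + 20 * 2 = 44

44


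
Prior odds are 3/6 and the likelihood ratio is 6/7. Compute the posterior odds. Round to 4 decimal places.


Posterior odds = prior odds * likelihood ratio
= (3/6) * (6/7)
= 18 / 42
= 0.4286

0.4286


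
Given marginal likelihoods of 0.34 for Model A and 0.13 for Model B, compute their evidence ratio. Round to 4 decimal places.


Ratio = ML(A) / ML(B) = 0.34/0.13
= 2.6154

2.6154


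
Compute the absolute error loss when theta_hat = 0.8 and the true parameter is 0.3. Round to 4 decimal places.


L = |theta_hat - theta_true|
= |0.8 - 0.3| = 0.5

0.5


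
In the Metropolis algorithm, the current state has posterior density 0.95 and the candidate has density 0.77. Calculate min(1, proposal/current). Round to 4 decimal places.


Ratio = 0.77/0.95 = 0.8105
Acceptance probability = min(1, 0.8105)
= 0.8105

0.8105


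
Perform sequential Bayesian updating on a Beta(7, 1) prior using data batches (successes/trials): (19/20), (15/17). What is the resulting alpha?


Accumulate successes: 34
Posterior alpha = prior alpha + sum of successes
= 7 + 34 = 41

41


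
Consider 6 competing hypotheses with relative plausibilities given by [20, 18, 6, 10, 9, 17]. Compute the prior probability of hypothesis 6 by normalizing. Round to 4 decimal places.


Sum of weights = 20 + 18 + 6 + 10 + 9 + 17 = 80
Normalized prior for H6 = 17 / 80
= 0.2125

0.2125


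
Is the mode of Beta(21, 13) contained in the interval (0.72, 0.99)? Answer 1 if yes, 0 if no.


Mode = (a-1)/(a+b-2) = 20/32 = 0.625
Interval: (0.72, 0.99)
Contains mode? 0

0


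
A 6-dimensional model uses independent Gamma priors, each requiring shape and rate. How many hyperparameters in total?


Per parameter: 2 (shape and rate).
Total = 6 * 2 = 12

12


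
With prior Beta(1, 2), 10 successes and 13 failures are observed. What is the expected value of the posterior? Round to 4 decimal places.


Posterior = Beta(11, 15)
E[theta] = alpha/(alpha+beta)
= 11/26 = 0.4231

0.4231


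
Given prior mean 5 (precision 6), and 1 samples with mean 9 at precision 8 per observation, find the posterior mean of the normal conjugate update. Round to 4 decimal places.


The posterior mean is a precision-weighted average of prior and data.
Post. prec. = 6 + 8 = 14
Post. mean = (30 + 72)/14 = 102/14 = 7.2857

7.2857


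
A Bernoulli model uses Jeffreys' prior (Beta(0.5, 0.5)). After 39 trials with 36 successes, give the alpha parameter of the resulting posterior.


Posterior = Beta(prior_alpha + successes, prior_beta + failures)
= Beta(0.5 + 36, 0.5 + 3)
Posterior alpha = 0.5 + k = 0.5 + 36 = 36.5

36.5


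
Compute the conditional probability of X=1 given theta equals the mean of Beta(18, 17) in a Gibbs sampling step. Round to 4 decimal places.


Mean of Beta(18, 17) = 0.5143
P(X=1 | theta=0.5143) = 0.5143

0.5143


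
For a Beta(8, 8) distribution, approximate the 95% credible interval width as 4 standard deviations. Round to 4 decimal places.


Variance of Beta(a,b) = ab / ((a+b)^2 * (a+b+1))
= 8*8 / ((16)^2 * 17)
= 0.0147
SD = sqrt(0.0147) = 0.1213
Width = 4 * SD = 0.4851

0.4851


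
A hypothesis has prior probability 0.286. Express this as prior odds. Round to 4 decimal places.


Odds = P(H) / P(not H) = 0.286 / 0.714
= 0.4006

0.4006


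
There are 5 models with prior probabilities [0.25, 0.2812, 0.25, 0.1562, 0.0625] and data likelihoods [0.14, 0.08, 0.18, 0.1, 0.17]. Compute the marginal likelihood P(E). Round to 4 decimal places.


P(E) = sum over models of P(M_i) * P(E|M_i)
= 0.25*0.14 + 0.2812*0.08 + 0.25*0.18 + 0.1562*0.1 + 0.0625*0.17
= 0.1287

0.1287


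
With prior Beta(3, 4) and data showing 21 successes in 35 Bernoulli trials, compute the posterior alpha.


Conjugate update: alpha_posterior = alpha_prior + k
= 3 + 21 = 24

24


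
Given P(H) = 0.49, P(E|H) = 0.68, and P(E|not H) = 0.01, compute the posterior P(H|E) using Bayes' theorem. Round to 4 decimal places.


By Bayes' theorem: P(H|E) = P(E|H)*P(H) / P(E)
P(E) = P(E|H)*P(H) + P(E|not H)*P(not H)
P(E) = 0.68*0.49 + 0.01*0.51 = 0.3383
P(H|E) = 0.68*0.49 / 0.3383 = 0.9849

0.9849


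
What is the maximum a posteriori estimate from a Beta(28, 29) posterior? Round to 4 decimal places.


The MAP estimate equals the mode of the distribution.
Mode of Beta(a,b) = (a-1)/(a+b-2)
= 27/55
= 0.4909

0.4909


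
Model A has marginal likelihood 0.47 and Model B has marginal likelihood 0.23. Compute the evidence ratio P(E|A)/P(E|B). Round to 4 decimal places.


Evidence ratio = P(E|A) / P(E|B)
= 0.47 / 0.23
= 2.0435

2.0435


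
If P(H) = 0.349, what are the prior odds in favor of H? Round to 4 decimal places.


Prior odds = P(H) / (1 - P(H))
= 0.349 / 0.651
= 0.5361

0.5361


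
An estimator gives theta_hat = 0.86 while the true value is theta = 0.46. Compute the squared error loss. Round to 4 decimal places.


The squared error loss is (theta_hat - theta)^2
= (0.86 - 0.46)^2
= (0.4)^2 = 0.16

0.16


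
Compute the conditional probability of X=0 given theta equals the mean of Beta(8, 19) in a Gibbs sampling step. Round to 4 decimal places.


Mean of Beta(8, 19) = 0.2963
P(X=0 | theta=0.2963) = 0.7037

0.7037


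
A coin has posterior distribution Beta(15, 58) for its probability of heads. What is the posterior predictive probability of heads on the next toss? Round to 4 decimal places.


Posterior predictive = E[theta] = alpha/(alpha+beta)
= 15/73
= 0.2055

0.2055


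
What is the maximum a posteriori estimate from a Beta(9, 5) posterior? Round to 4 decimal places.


The MAP estimate equals the mode of the distribution.
Mode of Beta(a,b) = (a-1)/(a+b-2)
= 8/12
= 0.6667

0.6667


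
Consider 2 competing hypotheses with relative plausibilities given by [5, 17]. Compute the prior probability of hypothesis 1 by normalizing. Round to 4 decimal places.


Sum of weights = 5 + 17 = 22
Normalized prior for H1 = 5 / 22
= 0.2273

0.2273


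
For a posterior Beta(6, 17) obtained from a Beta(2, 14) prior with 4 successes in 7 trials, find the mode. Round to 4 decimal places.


Mode = (alpha - 1) / (alpha + beta - 2)
= 5 / 21
= 0.2381

0.2381


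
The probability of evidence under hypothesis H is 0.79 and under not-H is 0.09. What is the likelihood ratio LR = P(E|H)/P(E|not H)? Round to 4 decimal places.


LR = 0.79 / 0.09
= 8.7778

8.7778


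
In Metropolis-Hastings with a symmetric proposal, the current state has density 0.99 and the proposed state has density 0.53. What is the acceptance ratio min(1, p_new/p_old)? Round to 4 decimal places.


Ratio = p_new / p_old = 0.53 / 0.99 = 0.5354
Acceptance = min(1, 0.5354) = 0.5354

0.5354


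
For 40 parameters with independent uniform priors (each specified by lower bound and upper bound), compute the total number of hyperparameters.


A uniform prior has 2 hyperparameters per parameter.
Total = 40 * 2 = 80

80


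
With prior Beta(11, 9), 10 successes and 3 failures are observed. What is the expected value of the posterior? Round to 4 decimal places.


Posterior = Beta(21, 12)
E[theta] = alpha/(alpha+beta)
= 21/33 = 0.6364

0.6364


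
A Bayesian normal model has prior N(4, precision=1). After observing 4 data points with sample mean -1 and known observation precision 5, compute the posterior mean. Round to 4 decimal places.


Posterior mean = (prior_precision * prior_mean + n * data_precision * data_mean) / (prior_precision + n * data_precision)
Numerator = 1*4 + 4*5*-1 = -16
Denominator = 1 + 4*5 = 21
Posterior mean = -0.7619

-0.7619


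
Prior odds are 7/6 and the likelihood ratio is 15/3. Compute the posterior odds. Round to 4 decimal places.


Posterior odds = prior odds * likelihood ratio
= (7/6) * (15/3)
= 105 / 18
= 5.8333

5.8333


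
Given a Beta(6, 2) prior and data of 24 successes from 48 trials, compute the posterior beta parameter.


Number of failures = 48 - 24 = 24
Posterior beta = 2 + 24 = 26

26


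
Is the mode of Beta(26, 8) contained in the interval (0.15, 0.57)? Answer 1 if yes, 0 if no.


Mode = (a-1)/(a+b-2) = 25/32 = 0.7812
Interval: (0.15, 0.57)
Contains mode? 0

0


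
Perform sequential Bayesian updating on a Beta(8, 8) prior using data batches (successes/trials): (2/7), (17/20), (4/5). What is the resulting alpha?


Accumulate successes: 23
Posterior alpha = prior alpha + sum of successes
= 8 + 23 = 31

31


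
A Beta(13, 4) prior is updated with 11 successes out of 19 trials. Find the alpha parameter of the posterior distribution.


In the Beta-Binomial conjugate update:
alpha_post = alpha_prior + successes
= 13 + 11
= 24

24


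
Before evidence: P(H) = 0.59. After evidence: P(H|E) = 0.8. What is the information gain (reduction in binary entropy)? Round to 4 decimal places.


Prior entropy = 0.9765
Posterior entropy = 0.7219
Information gain = 0.9765 - 0.7219 = 0.2546

0.2546


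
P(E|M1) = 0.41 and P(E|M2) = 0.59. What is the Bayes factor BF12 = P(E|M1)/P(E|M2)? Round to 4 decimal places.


Bayes factor BF12 = P(E|M1) / P(E|M2)
= 0.41 / 0.59
= 0.6949

0.6949


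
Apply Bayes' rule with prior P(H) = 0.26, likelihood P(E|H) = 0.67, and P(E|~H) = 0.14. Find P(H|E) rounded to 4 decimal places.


Step 1: Compute marginal P(E) = P(E|H)P(H) + P(E|~H)P(~H)
= 0.67*0.26 + 0.14*0.74 = 0.2778
Step 2: P(H|E) = P(E|H)P(H)/P(E) = 0.1742/0.2778
= 0.6271

0.6271


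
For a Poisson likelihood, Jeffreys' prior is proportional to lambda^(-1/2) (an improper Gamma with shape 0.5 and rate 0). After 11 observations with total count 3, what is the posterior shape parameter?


Jeffreys' prior for Poisson is proportional to lambda^(-1/2).
Posterior is Gamma(0.5 + S, 0 + n) = Gamma(0.5 + 3, 11).
Posterior shape = 0.5 + S = 0.5 + 3 = 3.5

3.5


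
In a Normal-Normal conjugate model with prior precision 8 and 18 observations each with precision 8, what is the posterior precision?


Posterior precision = prior precision + n * observation precision
= 8 + 18 * 8
= 8 + 144 = 152

152


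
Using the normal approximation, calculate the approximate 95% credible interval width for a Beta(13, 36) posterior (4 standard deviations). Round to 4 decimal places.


Var(Beta) = 13*36/(49^2 * 50) = 0.0039
SD = 0.0624
Width ~ 4*SD = 0.2497

0.2497


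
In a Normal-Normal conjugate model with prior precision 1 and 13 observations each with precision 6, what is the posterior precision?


Posterior precision = prior precision + n * observation precision
= 1 + 13 * 6
= 1 + 78 = 79

79


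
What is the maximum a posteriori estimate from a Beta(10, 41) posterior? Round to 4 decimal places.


The MAP estimate equals the mode of the distribution.
Mode of Beta(a,b) = (a-1)/(a+b-2)
= 9/49
= 0.1837

0.1837


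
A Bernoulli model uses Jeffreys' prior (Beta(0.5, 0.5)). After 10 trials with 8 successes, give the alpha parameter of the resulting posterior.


Posterior = Beta(prior_alpha + successes, prior_beta + failures)
= Beta(0.5 + 8, 0.5 + 2)
Posterior alpha = 0.5 + k = 0.5 + 8 = 8.5

8.5


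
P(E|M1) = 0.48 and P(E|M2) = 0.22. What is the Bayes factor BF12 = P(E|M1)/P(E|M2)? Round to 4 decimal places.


Bayes factor BF12 = P(E|M1) / P(E|M2)
= 0.48 / 0.22
= 2.1818

2.1818


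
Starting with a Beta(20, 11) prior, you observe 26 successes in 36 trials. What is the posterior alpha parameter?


For a Beta-Binomial conjugate model:
Posterior alpha = prior alpha + number of successes
= 20 + 26 = 46

46


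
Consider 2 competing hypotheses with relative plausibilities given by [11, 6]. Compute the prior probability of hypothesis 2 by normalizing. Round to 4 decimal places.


Sum of weights = 11 + 6 = 17
Normalized prior for H2 = 6 / 17
= 0.3529

0.3529


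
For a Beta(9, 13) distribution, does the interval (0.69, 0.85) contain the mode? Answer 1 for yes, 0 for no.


Mode of Beta(a,b) = (a-1)/(a+b-2)
= (9-1)/(9+13-2) = 0.4
Check: 0.69 <= 0.4 <= 0.85?
Result: 0

0


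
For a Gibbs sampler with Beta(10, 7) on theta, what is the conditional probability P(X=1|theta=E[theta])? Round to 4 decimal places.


E[theta] = 10/(10+7) = 0.5882
P(X=1|theta) = theta = 0.5882

0.5882


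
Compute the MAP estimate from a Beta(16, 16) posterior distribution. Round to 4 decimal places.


MAP = mode of Beta distribution
= (alpha - 1)/(alpha + beta - 2)
= (16-1)/(16+16-2)
= 15/30 = 0.5

0.5


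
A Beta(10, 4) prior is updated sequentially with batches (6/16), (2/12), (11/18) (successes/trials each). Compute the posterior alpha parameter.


Sequential conjugate updating is equivalent to a single batch update.
Total successes across all batches = 19
alpha_posterior = alpha_prior + total_successes = 10 + 19
= 29

29


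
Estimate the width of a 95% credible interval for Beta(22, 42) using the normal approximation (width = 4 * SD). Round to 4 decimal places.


For Beta(a,b): Var = ab/((a+b)^2(a+b+1))
Var = 0.0035, SD = 0.0589
Approximate 95% CI width = 4 * 0.0589 = 0.2356

0.2356


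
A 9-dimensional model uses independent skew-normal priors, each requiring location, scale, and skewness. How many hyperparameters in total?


Per parameter: 3 (location, scale, and skewness).
Total = 9 * 3 = 27

27


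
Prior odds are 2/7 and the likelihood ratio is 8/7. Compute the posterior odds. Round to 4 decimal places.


Posterior odds = prior odds * likelihood ratio
= (2/7) * (8/7)
= 16 / 49
= 0.3265

0.3265


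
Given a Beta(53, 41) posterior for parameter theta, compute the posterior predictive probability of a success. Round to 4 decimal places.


For a Beta-Bernoulli model, the predictive probability is the mean:
P(success) = 53/(53+41) = 53/94 = 0.5638

0.5638


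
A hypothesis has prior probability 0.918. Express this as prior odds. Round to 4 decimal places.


Odds = P(H) / P(not H) = 0.918 / 0.082
= 11.1951

11.1951


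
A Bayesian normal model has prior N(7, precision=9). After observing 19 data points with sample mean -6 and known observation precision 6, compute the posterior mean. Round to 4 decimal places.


Posterior mean = (prior_precision * prior_mean + n * data_precision * data_mean) / (prior_precision + n * data_precision)
Numerator = 9*7 + 19*6*-6 = -621
Denominator = 9 + 19*6 = 123
Posterior mean = -5.0488

-5.0488


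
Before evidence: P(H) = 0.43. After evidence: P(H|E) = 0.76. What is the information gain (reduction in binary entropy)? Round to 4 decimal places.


Prior entropy = 0.9858
Posterior entropy = 0.795
Information gain = 0.9858 - 0.795 = 0.1908

0.1908


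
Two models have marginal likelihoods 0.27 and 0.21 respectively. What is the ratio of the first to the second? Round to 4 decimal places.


Evidence ratio = 0.27 / 0.21
= 1.2857

1.2857


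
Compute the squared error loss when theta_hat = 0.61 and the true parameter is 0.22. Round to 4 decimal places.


L = (theta_hat - theta_true)^2
= (0.61 - 0.22)^2
= 0.39^2 = 0.1521

0.1521


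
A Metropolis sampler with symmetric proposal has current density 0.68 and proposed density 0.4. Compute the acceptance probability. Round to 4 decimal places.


For symmetric proposals, acceptance = min(1, pi(x*)/pi(x))
= min(1, 0.4/0.68)
= min(1, 0.5882) = 0.5882

0.5882


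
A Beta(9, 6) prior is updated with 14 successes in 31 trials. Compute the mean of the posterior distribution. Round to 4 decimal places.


After update: Beta(23, 23)
Mean = 23 / (23 + 23) = 23 / 46
= 0.5

0.5


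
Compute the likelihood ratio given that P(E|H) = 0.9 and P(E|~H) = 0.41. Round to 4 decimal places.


LR = P(E|H) / P(E|~H)
= 0.9 / 0.41 = 2.1951

2.1951


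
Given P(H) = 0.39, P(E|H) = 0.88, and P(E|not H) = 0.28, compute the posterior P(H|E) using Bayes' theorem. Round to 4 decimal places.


By Bayes' theorem: P(H|E) = P(E|H)*P(H) / P(E)
P(E) = P(E|H)*P(H) + P(E|not H)*P(not H)
P(E) = 0.88*0.39 + 0.28*0.61 = 0.514
P(H|E) = 0.88*0.39 / 0.514 = 0.6677

0.6677


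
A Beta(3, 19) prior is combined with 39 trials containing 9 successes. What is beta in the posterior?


In conjugate updating:
beta_posterior = beta_prior + (n - k)
= 19 + (39 - 9)
= 19 + 30 = 49

49


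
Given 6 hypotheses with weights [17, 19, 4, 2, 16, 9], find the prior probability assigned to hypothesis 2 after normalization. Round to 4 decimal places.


To normalize, divide each weight by the sum of all weights.
Sum = 67
Prior(H2) = 19/67 = 0.2836

0.2836


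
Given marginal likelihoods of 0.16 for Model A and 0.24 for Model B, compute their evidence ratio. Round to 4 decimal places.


Ratio = ML(A) / ML(B) = 0.16/0.24
= 0.6667

0.6667


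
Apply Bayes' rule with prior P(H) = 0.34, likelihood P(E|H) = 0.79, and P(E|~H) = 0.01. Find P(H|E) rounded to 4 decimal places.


Step 1: Compute marginal P(E) = P(E|H)P(H) + P(E|~H)P(~H)
= 0.79*0.34 + 0.01*0.66 = 0.2752
Step 2: P(H|E) = P(E|H)P(H)/P(E) = 0.2686/0.2752
= 0.976

0.976


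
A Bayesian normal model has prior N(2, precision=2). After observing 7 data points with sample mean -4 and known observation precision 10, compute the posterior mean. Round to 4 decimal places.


Posterior mean = (prior_precision * prior_mean + n * data_precision * data_mean) / (prior_precision + n * data_precision)
Numerator = 2*2 + 7*10*-4 = -276
Denominator = 2 + 7*10 = 72
Posterior mean = -3.8333

-3.8333


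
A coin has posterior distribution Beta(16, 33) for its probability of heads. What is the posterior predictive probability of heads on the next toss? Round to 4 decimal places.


Posterior predictive = E[theta] = alpha/(alpha+beta)
= 16/49
= 0.3265

0.3265


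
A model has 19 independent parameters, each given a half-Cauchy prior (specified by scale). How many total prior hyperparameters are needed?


Each half-Cauchy prior needs 1 hyperparameter (scale).
Total = 1 * 19 = 19

19


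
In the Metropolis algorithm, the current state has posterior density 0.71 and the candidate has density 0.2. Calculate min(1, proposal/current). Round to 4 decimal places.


Ratio = 0.2/0.71 = 0.2817
Acceptance probability = min(1, 0.2817)
= 0.2817

0.2817


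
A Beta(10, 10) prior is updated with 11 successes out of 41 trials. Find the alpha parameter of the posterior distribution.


In the Beta-Binomial conjugate update:
alpha_post = alpha_prior + successes
= 10 + 11
= 21

21


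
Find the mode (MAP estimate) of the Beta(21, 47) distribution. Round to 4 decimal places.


For Beta(a,b) with a,b > 1:
Mode = (a-1)/(a+b-2) = (21-1)/(68-2)
= 20/66 = 0.303

0.303


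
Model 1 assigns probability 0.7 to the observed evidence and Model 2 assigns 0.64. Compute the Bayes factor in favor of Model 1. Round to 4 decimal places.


BF = P(data|M1) / P(data|M2)
= 0.7 / 0.64 = 1.0938

1.0938


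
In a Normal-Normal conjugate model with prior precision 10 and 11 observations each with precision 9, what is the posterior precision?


Posterior precision = prior precision + n * observation precision
= 10 + 11 * 9
= 10 + 99 = 109

109


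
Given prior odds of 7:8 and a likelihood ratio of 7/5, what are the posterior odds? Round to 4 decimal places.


Posterior odds = prior odds * LR
Prior odds = 7/8 = 0.875
LR = 7/5 = 1.4
Posterior odds = 0.875 * 1.4 = 1.225

1.225


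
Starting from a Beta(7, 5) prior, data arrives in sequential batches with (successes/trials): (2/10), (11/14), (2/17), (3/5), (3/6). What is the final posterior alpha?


In sequential Bayesian updating, we sum all successes.
Total successes = 21
Final alpha = 7 + 21 = 28

28


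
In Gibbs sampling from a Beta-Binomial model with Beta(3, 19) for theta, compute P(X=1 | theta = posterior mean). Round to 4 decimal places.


Posterior mean = alpha/(alpha+beta) = 3/22 = 0.1364
P(X=1|theta=mean) = theta = 0.1364

0.1364


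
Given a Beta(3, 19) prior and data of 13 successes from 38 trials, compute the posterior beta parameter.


Number of failures = 38 - 13 = 25
Posterior beta = 19 + 25 = 44

44


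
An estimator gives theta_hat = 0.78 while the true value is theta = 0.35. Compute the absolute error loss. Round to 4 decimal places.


The absolute error loss is |theta_hat - theta|
= |0.78 - 0.35|
= 0.43

0.43


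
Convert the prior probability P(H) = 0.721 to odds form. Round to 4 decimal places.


P(not H) = 1 - 0.721 = 0.279
Odds = 0.721 / 0.279 = 2.5842

2.5842


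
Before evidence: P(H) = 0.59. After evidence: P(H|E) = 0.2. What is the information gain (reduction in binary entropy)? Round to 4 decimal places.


Prior entropy = 0.9765
Posterior entropy = 0.7219
Information gain = 0.9765 - 0.7219 = 0.2546

0.2546


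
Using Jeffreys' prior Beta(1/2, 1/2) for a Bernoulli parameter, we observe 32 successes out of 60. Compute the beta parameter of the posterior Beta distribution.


Conjugate update: Beta(0.5 + k, 0.5 + n - k).
k = 32, n - k = 28
Posterior beta = 0.5 + (n - k) = 0.5 + 28 = 28.5

28.5


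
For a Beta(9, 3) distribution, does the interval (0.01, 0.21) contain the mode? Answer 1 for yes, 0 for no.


Mode of Beta(a,b) = (a-1)/(a+b-2)
= (9-1)/(9+3-2) = 0.8
Check: 0.01 <= 0.8 <= 0.21?
Result: 0

0


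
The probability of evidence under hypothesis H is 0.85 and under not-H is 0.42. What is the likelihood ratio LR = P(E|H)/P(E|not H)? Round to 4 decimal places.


LR = 0.85 / 0.42
= 2.0238

2.0238


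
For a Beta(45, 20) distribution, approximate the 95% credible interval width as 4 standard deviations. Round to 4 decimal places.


Variance of Beta(a,b) = ab / ((a+b)^2 * (a+b+1))
= 45*20 / ((65)^2 * 66)
= 0.0032
SD = sqrt(0.0032) = 0.0568
Width = 4 * SD = 0.2272

0.2272


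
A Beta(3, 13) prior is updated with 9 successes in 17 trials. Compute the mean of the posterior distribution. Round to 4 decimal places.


After update: Beta(12, 21)
Mean = 12 / (12 + 21) = 12 / 33
= 0.3636

0.3636


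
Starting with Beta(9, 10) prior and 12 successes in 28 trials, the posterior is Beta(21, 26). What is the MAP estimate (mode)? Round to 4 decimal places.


The mode of Beta(a, b) when a > 1 and b > 1 is (a-1)/(a+b-2)
= (21 - 1) / (21 + 26 - 2)
= 20 / 45
= 0.4444

0.4444


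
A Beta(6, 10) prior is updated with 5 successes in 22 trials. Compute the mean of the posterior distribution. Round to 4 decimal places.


After update: Beta(11, 27)
Mean = 11 / (11 + 27) = 11 / 38
= 0.2895

0.2895


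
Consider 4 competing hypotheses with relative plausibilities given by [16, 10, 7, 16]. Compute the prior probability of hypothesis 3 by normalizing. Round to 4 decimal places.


Sum of weights = 16 + 10 + 7 + 16 = 49
Normalized prior for H3 = 7 / 49
= 0.1429

0.1429


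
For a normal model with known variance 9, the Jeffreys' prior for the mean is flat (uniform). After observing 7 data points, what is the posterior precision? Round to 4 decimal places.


Jeffreys' prior for normal mean (known variance) is flat.
Prior precision = 0.
Posterior precision = prior_prec + n/sigma^2 = 0 + 7/9
= 0.7778

0.7778


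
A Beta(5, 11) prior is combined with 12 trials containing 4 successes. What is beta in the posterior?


In conjugate updating:
beta_posterior = beta_prior + (n - k)
= 11 + (12 - 4)
= 11 + 8 = 19

19


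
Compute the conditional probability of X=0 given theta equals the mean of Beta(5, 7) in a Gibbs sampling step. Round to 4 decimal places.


Mean of Beta(5, 7) = 0.4167
P(X=0 | theta=0.4167) = 0.5833

0.5833


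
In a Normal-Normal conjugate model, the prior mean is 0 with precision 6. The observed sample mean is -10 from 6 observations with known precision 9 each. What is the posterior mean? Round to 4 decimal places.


Posterior precision = tau0 + n*tau = 6 + 6*9 = 60
Posterior mean = (tau0*mu0 + n*tau*xbar) / posterior_precision
= (6*0 + 6*9*-10) / 60
= -540 / 60 = -9.0

-9.0


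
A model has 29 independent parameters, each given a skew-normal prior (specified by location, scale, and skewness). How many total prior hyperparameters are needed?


Each skew-normal prior needs 3 hyperparameters (location, scale, and skewness).
Total = 3 * 29 = 87

87


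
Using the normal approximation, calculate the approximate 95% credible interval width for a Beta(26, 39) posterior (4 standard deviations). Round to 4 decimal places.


Var(Beta) = 26*39/(65^2 * 66) = 0.0036
SD = 0.0603
Width ~ 4*SD = 0.2412

0.2412


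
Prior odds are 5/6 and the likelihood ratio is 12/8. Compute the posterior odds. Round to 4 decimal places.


Posterior odds = prior odds * likelihood ratio
= (5/6) * (12/8)
= 60 / 48
= 1.25

1.25
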